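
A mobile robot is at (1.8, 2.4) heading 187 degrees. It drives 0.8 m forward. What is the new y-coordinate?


y_new = y0 + d*sin(theta)
= 2.4 + 0.8*sin(187)
= 2.4 + -0.0975
= 2.3025


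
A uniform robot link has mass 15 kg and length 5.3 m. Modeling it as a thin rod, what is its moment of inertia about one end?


I = (1/3) * m * L^2
= (1/3) * 15 * 5.3^2
= 0.333333 * 15 * 28.09
= 140.45 kg*m^2


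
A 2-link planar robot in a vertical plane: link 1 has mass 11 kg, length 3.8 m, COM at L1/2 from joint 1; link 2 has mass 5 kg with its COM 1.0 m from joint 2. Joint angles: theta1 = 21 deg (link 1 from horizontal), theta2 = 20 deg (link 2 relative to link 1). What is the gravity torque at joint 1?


Horizontal distance from joint 1 to link-1 COM:
  x_c1 = (L1/2)*cos(t1) = 1.9 * 0.9336 = 1.7738 m
Horizontal distance from joint 1 to link-2 COM:
  x_c2 = L1*cos(t1) + Lc2*cos(t1+t2)
       = 3.8*0.9336 + 1.0*0.7547 = 4.3023 m
tau1 = m1*g*x_c1 + m2*g*x_c2
     = 11*9.81*1.7738 + 5*9.81*4.3023
     = 191.4111 + 211.0286
     = 402.4396 Nm


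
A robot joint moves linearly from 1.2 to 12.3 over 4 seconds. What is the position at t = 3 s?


s = t/T = 3/4 = 0.75
p(t) = p0 + (pf-p0)*s
= 1.2 + (12.3 - 1.2) * 0.75
= 9.525


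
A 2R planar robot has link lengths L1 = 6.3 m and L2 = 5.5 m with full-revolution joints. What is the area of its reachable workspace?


r_max = L1 + L2 = 11.8 m
r_min = |L1 - L2| = 0.8 m
Area = pi*(r_max^2 - r_min^2)
= pi*(139.24 - 0.64)
= pi * 138.6
= 435.4247 m^2


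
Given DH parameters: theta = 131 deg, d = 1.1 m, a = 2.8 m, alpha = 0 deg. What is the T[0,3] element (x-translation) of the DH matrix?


T[0,3] = a * cos(theta)
= 2.8 * cos(131 deg)
= 2.8 * -0.6561
= -1.837


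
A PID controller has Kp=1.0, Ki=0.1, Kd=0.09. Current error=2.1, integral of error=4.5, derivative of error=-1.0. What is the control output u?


u = Kp*e + Ki*int(e) + Kd*de/dt
= 1.0*2.1 + 0.1*4.5 + 0.09*(-1.0)
= 2.1 + 0.45 + -0.09
= 2.46


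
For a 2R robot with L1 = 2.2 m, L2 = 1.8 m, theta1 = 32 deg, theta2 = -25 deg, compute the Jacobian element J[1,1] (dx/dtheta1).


J[1,1] = -L1*sin(t1) - L2*sin(t1+t2)
= -2.2*sin(32) - 1.8*sin(7)
= -1.3852


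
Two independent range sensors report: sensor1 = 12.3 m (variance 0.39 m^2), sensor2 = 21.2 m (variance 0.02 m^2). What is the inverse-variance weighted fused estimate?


w1 = (1/var1) / (1/var1 + 1/var2)
   = 2.5641 / (2.5641 + 50.0) = 0.0488
w2 = 1 - w1 = 0.9512
fused = w1*s1 + w2*s2 = 0.6 + 20.1659
= 20.7659 m


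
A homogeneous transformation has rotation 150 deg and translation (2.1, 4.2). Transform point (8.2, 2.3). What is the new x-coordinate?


x' = cos(theta)*px - sin(theta)*py + tx
= -0.866*8.2 - 0.5*2.3 + 2.1
= -6.1514


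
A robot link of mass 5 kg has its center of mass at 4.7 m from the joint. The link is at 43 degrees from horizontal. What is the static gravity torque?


tau = m*g*L*cos(angle)
= 5 * 9.81 * 4.7 * cos(43 deg)
= 5 * 9.81 * 4.7 * 0.7314
= 168.6026 Nm


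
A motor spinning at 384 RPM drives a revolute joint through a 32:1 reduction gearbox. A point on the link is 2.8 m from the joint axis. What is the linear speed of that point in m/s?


omega_motor = 384 * 2*pi/60 = 40.2124 rad/s
omega_joint = omega_motor / 32 = 1.2566 rad/s
v = omega_joint * r = 1.2566 * 2.8
= 3.5186 m/s


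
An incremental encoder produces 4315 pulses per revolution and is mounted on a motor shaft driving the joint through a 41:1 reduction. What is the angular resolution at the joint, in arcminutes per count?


counts per rev = 4315
effective counts at joint = 4315 * 41 = 176915
resolution = 360*60 / 176915
= 0.1221 arcmin/count


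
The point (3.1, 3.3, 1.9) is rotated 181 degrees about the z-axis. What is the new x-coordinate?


Rotation about z-axis: x' = x*cos(theta) - y*sin(theta)
= 3.1 * -0.9998 - 3.3 * -0.0175
= -3.0419


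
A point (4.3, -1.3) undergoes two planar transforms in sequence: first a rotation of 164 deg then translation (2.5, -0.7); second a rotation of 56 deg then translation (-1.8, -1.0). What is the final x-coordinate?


After transform 1:
x1 = cos(164)*4.3 - sin(164)*-1.3 + 2.5 = -1.2751
y1 = sin(164)*4.3 + cos(164)*-1.3 + -0.7 = 1.7349
After transform 2:
x2 = cos(56)*-1.2751 - sin(56)*1.7349 + -1.8
= -3.9513


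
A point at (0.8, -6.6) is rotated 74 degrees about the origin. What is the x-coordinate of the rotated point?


x' = x*cos(theta) - y*sin(theta)
cos(74 deg) = 0.2756, sin(74 deg) = 0.9613
x' = 0.8 * 0.2756 - -6.6 * 0.9613
= 0.2205 - -6.3443
= 6.5648


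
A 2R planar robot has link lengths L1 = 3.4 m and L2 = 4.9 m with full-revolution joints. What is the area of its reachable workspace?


r_max = L1 + L2 = 8.3 m
r_min = |L1 - L2| = 1.5 m
Area = pi*(r_max^2 - r_min^2)
= pi*(68.89 - 2.25)
= pi * 66.64
= 209.3557 m^2


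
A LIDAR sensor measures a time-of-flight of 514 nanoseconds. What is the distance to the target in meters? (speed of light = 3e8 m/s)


tof = 514 ns = 5.14e-07 s
dist = c * tof / 2
= 3e8 * 5.14e-07 / 2
= 77.1 m


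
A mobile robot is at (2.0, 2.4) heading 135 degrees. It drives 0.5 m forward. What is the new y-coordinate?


y_new = y0 + d*sin(theta)
= 2.4 + 0.5*sin(135)
= 2.4 + 0.3536
= 2.7536


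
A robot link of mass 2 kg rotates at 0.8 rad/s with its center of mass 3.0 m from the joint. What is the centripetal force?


F = m * omega^2 * r
= 2 * 0.8^2 * 3.0
= 2 * 0.64 * 3.0
= 3.84 N


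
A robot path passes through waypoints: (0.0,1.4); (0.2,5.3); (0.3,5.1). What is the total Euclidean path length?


Segment lengths:
  seg1 = sqrt((0.2)^2 + (3.9)^2) = 3.9051
  seg2 = sqrt((0.1)^2 + (-0.2)^2) = 0.2236
Total = 4.1287


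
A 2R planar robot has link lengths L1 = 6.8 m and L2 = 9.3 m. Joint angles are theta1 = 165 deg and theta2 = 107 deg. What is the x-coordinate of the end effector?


Convert angles to radians: theta1 = 2.8798, theta2 = 1.8675
x = L1*cos(theta1) + L2*cos(theta1+theta2)
x = -6.5683 + 0.3246
x = -6.2437


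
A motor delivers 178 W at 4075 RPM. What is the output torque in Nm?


omega = 4075 * 2*pi/60 = 426.733 rad/s
tau = P / omega = 178 / 426.733
= 0.4171 Nm


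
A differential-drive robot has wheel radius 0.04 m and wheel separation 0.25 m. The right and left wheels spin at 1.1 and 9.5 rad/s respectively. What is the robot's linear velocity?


vR = r*wR = 0.04*1.1 = 0.044 m/s
vL = r*wL = 0.04*9.5 = 0.38 m/s
v = (vR+vL)/2 = 0.212 m/s
omega = (vR-vL)/L = -1.344 rad/s
linear velocity = 0.212 m/s


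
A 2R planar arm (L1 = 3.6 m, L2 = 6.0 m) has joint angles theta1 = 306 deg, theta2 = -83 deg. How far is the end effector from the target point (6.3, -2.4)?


End effector via forward kinematics:
x = L1*cos(t1) + L2*cos(t1+t2) = -2.2721
y = L1*sin(t1) + L2*sin(t1+t2) = -7.0045
Distance to target:
d = sqrt((6.3 - -2.2721)^2 + (-2.4 - -7.0045)^2)
= sqrt(73.4808 + 21.201)
= 9.7305 m


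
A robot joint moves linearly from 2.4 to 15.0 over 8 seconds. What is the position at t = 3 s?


s = t/T = 3/8 = 0.375
p(t) = p0 + (pf-p0)*s
= 2.4 + (15.0 - 2.4) * 0.375
= 7.125


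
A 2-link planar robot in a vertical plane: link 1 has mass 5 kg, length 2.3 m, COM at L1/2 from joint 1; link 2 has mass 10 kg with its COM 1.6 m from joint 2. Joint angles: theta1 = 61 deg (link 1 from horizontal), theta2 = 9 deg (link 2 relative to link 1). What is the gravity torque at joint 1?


Horizontal distance from joint 1 to link-1 COM:
  x_c1 = (L1/2)*cos(t1) = 1.15 * 0.4848 = 0.5575 m
Horizontal distance from joint 1 to link-2 COM:
  x_c2 = L1*cos(t1) + Lc2*cos(t1+t2)
       = 2.3*0.4848 + 1.6*0.342 = 1.6623 m
tau1 = m1*g*x_c1 + m2*g*x_c2
     = 5*9.81*0.5575 + 10*9.81*1.6623
     = 27.3469 + 163.0711
     = 190.418 Nm


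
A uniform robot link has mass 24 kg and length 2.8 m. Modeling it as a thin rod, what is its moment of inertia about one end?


I = (1/3) * m * L^2
= (1/3) * 24 * 2.8^2
= 0.333333 * 24 * 7.84
= 62.72 kg*m^2


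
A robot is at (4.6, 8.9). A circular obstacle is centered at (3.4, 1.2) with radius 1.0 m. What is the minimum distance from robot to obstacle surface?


center_dist = sqrt((4.6-3.4)^2 + (8.9-1.2)^2)
= sqrt(1.44 + 59.29)
= 7.7929
min_dist = center_dist - radius = 7.7929 - 1.0 = 6.7929 m


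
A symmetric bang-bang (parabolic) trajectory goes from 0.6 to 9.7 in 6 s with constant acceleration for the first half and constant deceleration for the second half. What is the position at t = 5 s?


Symmetric rest-to-rest: each phase covers (pf-p0)/2 in time T/2. 0.5*a*(T/2)^2 = (pf-p0)/2 => a = 4*(pf-p0)/T^2
a = 4*(9.7-0.6)/6^2 = 1.0111
t = 5 is in the deceleration phase (t > T/2).
p = pf - 0.5*a*(T-t)^2 = 9.7 - 0.5*1.0111*1^2
= 9.1944


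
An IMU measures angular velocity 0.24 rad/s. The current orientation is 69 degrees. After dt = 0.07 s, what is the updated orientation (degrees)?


delta_theta = w * dt = 0.24 * 0.07 = 0.0168 rad
= 0.9626 deg
theta_new = 69 + 0.9626 = 69.9626 deg


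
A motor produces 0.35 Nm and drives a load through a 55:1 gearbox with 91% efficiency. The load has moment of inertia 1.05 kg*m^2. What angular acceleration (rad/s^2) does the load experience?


tau_out = tau_motor * N * eta
= 0.35 * 55 * 0.91 = 17.5175 Nm
alpha = tau_out / I = 17.5175 / 1.05
= 16.6833 rad/s^2


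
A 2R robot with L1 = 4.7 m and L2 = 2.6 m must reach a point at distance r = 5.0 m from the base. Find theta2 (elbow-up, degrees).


cos(theta2) = (r^2 - L1^2 - L2^2) / (2*L1*L2)
cos(theta2) = (25.0 - 22.09 - 6.76) / 24.44
cos(theta2) = -0.157529
theta2 = 99.0635 degrees


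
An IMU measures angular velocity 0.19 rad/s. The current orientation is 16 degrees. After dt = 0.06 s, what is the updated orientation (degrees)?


delta_theta = w * dt = 0.19 * 0.06 = 0.0114 rad
= 0.6532 deg
theta_new = 16 + 0.6532 = 16.6532 deg


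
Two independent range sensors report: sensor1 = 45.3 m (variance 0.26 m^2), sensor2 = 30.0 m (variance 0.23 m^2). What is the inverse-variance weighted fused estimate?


w1 = (1/var1) / (1/var1 + 1/var2)
   = 3.8462 / (3.8462 + 4.3478) = 0.4694
w2 = 1 - w1 = 0.5306
fused = w1*s1 + w2*s2 = 21.2633 + 15.9184
= 37.1816 m


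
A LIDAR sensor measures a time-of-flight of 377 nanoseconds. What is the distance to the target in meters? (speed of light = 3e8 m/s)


tof = 377 ns = 3.77e-07 s
dist = c * tof / 2
= 3e8 * 3.77e-07 / 2
= 56.55 m


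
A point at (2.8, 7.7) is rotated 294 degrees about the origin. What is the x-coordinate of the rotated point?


x' = x*cos(theta) - y*sin(theta)
cos(294 deg) = 0.4067, sin(294 deg) = -0.9135
x' = 2.8 * 0.4067 - 7.7 * -0.9135
= 1.1389 - -7.0343
= 8.1732


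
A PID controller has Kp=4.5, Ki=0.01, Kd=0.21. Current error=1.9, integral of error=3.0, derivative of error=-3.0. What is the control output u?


u = Kp*e + Ki*int(e) + Kd*de/dt
= 4.5*1.9 + 0.01*3.0 + 0.21*(-3.0)
= 8.55 + 0.03 + -0.63
= 7.95


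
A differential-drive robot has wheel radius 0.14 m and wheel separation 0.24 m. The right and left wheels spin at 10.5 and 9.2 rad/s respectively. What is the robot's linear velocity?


vR = r*wR = 0.14*10.5 = 1.47 m/s
vL = r*wL = 0.14*9.2 = 1.288 m/s
v = (vR+vL)/2 = 1.379 m/s
omega = (vR-vL)/L = 0.7583 rad/s
linear velocity = 1.379 m/s


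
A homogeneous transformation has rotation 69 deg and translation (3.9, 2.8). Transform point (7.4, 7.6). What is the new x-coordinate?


x' = cos(theta)*px - sin(theta)*py + tx
= 0.3584*7.4 - 0.9336*7.6 + 3.9
= -0.5433


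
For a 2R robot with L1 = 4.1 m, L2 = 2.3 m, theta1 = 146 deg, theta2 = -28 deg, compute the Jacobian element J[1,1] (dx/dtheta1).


J[1,1] = -L1*sin(t1) - L2*sin(t1+t2)
= -4.1*sin(146) - 2.3*sin(118)
= -4.3235


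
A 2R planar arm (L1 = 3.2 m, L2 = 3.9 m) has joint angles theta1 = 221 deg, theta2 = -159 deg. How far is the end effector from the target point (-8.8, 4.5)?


End effector via forward kinematics:
x = L1*cos(t1) + L2*cos(t1+t2) = -0.5841
y = L1*sin(t1) + L2*sin(t1+t2) = 1.3441
Distance to target:
d = sqrt((-8.8 - -0.5841)^2 + (4.5 - 1.3441)^2)
= sqrt(67.5005 + 9.9597)
= 8.8011 m


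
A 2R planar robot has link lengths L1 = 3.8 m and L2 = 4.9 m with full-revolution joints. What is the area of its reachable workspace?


r_max = L1 + L2 = 8.7 m
r_min = |L1 - L2| = 1.1 m
Area = pi*(r_max^2 - r_min^2)
= pi*(75.69 - 1.21)
= pi * 74.48
= 233.9858 m^2


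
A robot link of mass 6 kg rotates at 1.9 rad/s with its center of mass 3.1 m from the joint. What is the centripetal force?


F = m * omega^2 * r
= 6 * 1.9^2 * 3.1
= 6 * 3.61 * 3.1
= 67.146 N


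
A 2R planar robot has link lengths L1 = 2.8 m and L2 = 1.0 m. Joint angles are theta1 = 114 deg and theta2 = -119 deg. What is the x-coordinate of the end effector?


Convert angles to radians: theta1 = 1.9897, theta2 = -2.0769
x = L1*cos(theta1) + L2*cos(theta1+theta2)
x = -1.1389 + 0.9962
x = -0.1427


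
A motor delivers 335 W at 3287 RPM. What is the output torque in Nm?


omega = 3287 * 2*pi/60 = 344.2138 rad/s
tau = P / omega = 335 / 344.2138
= 0.9732 Nm


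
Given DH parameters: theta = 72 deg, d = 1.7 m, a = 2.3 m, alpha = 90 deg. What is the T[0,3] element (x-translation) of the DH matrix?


T[0,3] = a * cos(theta)
= 2.3 * cos(72 deg)
= 2.3 * 0.309
= 0.7107


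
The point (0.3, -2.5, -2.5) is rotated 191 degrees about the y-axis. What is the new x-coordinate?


Rotation about y-axis: x' = x*cos(theta) + z*sin(theta)
= 0.3 * -0.9816 + -2.5 * -0.1908
= 0.1825


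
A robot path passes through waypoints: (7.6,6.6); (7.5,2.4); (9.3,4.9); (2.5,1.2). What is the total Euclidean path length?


Segment lengths:
  seg1 = sqrt((-0.1)^2 + (-4.2)^2) = 4.2012
  seg2 = sqrt((1.8)^2 + (2.5)^2) = 3.0806
  seg3 = sqrt((-6.8)^2 + (-3.7)^2) = 7.7414
Total = 15.0232


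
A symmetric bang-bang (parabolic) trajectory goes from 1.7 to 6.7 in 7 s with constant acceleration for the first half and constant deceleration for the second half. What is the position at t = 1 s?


Symmetric rest-to-rest: each phase covers (pf-p0)/2 in time T/2. 0.5*a*(T/2)^2 = (pf-p0)/2 => a = 4*(pf-p0)/T^2
a = 4*(6.7-1.7)/7^2 = 0.4082
t = 1 is in the acceleration phase (t <= T/2).
p = p0 + 0.5*a*t^2 = 1.7 + 0.5*0.4082*1^2
= 1.9041


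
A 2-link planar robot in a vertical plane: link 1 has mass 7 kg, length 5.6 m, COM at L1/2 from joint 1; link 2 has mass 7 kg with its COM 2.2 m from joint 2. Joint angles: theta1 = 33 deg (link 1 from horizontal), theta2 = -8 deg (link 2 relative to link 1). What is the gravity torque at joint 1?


Horizontal distance from joint 1 to link-1 COM:
  x_c1 = (L1/2)*cos(t1) = 2.8 * 0.8387 = 2.3483 m
Horizontal distance from joint 1 to link-2 COM:
  x_c2 = L1*cos(t1) + Lc2*cos(t1+t2)
       = 5.6*0.8387 + 2.2*0.9063 = 6.6904 m
tau1 = m1*g*x_c1 + m2*g*x_c2
     = 7*9.81*2.3483 + 7*9.81*6.6904
     = 161.2562 + 459.432
     = 620.6882 Nm


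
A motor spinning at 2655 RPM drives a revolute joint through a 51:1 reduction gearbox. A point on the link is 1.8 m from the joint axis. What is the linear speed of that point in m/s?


omega_motor = 2655 * 2*pi/60 = 278.0309 rad/s
omega_joint = omega_motor / 51 = 5.4516 rad/s
v = omega_joint * r = 5.4516 * 1.8
= 9.8129 m/s


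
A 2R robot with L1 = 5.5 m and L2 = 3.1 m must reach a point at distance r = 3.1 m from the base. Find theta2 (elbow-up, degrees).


cos(theta2) = (r^2 - L1^2 - L2^2) / (2*L1*L2)
cos(theta2) = (9.61 - 30.25 - 9.61) / 34.1
cos(theta2) = -0.887097
theta2 = 152.5107 degrees


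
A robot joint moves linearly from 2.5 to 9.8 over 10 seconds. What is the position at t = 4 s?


s = t/T = 4/10 = 0.4
p(t) = p0 + (pf-p0)*s
= 2.5 + (9.8 - 2.5) * 0.4
= 5.42


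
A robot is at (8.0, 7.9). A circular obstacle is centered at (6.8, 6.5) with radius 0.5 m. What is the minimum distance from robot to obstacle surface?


center_dist = sqrt((8.0-6.8)^2 + (7.9-6.5)^2)
= sqrt(1.44 + 1.96)
= 1.8439
min_dist = center_dist - radius = 1.8439 - 0.5 = 1.3439 m


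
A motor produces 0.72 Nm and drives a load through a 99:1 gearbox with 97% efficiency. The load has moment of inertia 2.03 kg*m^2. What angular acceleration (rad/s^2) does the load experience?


tau_out = tau_motor * N * eta
= 0.72 * 99 * 0.97 = 69.1416 Nm
alpha = tau_out / I = 69.1416 / 2.03
= 34.0599 rad/s^2


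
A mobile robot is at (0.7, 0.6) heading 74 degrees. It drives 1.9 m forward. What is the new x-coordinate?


x_new = x0 + d*cos(theta)
= 0.7 + 1.9*cos(74)
= 0.7 + 0.5237
= 1.2237


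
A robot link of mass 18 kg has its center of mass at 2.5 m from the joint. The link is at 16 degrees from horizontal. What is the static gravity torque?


tau = m*g*L*cos(angle)
= 18 * 9.81 * 2.5 * cos(16 deg)
= 18 * 9.81 * 2.5 * 0.9613
= 424.349 Nm


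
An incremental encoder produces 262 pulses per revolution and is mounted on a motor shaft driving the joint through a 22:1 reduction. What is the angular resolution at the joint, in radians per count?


counts per rev = 262
effective counts at joint = 262 * 22 = 5764
resolution = 2*pi / 5764
= 0.0011 rad/count


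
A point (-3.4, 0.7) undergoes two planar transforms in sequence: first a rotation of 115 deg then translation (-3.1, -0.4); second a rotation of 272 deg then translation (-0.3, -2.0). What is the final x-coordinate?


After transform 1:
x1 = cos(115)*-3.4 - sin(115)*0.7 + -3.1 = -2.2975
y1 = sin(115)*-3.4 + cos(115)*0.7 + -0.4 = -3.7773
After transform 2:
x2 = cos(272)*-2.2975 - sin(272)*-3.7773 + -0.3
= -4.1552


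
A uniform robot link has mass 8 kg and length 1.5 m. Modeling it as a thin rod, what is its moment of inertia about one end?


I = (1/3) * m * L^2
= (1/3) * 8 * 1.5^2
= 0.333333 * 8 * 2.25
= 6.0 kg*m^2


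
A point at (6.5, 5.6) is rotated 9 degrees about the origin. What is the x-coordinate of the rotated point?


x' = x*cos(theta) - y*sin(theta)
cos(9 deg) = 0.9877, sin(9 deg) = 0.1564
x' = 6.5 * 0.9877 - 5.6 * 0.1564
= 6.42 - 0.876
= 5.5439


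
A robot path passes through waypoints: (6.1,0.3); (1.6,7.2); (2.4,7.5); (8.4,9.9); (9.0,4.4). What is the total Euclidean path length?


Segment lengths:
  seg1 = sqrt((-4.5)^2 + (6.9)^2) = 8.2377
  seg2 = sqrt((0.8)^2 + (0.3)^2) = 0.8544
  seg3 = sqrt((6.0)^2 + (2.4)^2) = 6.4622
  seg4 = sqrt((0.6)^2 + (-5.5)^2) = 5.5326
Total = 21.0869


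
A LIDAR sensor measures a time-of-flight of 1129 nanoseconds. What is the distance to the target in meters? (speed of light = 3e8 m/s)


tof = 1129 ns = 1.129e-06 s
dist = c * tof / 2
= 3e8 * 1.129e-06 / 2
= 169.35 m


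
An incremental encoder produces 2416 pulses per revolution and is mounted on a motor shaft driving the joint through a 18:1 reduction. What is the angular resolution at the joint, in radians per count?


counts per rev = 2416
effective counts at joint = 2416 * 18 = 43488
resolution = 2*pi / 43488
= 1.4448e-04 rad/count


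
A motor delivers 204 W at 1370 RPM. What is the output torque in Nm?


omega = 1370 * 2*pi/60 = 143.4661 rad/s
tau = P / omega = 204 / 143.4661
= 1.4219 Nm


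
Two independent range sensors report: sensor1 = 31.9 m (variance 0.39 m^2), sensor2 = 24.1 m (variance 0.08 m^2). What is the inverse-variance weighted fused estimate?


w1 = (1/var1) / (1/var1 + 1/var2)
   = 2.5641 / (2.5641 + 12.5) = 0.1702
w2 = 1 - w1 = 0.8298
fused = w1*s1 + w2*s2 = 5.4298 + 19.9979
= 25.4277 m


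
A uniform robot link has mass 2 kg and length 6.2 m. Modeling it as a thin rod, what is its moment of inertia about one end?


I = (1/3) * m * L^2
= (1/3) * 2 * 6.2^2
= 0.333333 * 2 * 38.44
= 25.6267 kg*m^2


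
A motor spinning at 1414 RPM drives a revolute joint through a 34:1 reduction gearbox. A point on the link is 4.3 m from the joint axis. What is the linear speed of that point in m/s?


omega_motor = 1414 * 2*pi/60 = 148.0737 rad/s
omega_joint = omega_motor / 34 = 4.3551 rad/s
v = omega_joint * r = 4.3551 * 4.3
= 18.727 m/s


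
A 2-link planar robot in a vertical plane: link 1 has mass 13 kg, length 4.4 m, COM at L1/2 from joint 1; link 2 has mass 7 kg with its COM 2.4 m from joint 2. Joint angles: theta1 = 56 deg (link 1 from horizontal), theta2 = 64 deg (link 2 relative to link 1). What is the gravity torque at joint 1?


Horizontal distance from joint 1 to link-1 COM:
  x_c1 = (L1/2)*cos(t1) = 2.2 * 0.5592 = 1.2302 m
Horizontal distance from joint 1 to link-2 COM:
  x_c2 = L1*cos(t1) + Lc2*cos(t1+t2)
       = 4.4*0.5592 + 2.4*-0.5 = 1.2604 m
tau1 = m1*g*x_c1 + m2*g*x_c2
     = 13*9.81*1.2302 + 7*9.81*1.2604
     = 156.8905 + 86.555
     = 243.4455 Nm


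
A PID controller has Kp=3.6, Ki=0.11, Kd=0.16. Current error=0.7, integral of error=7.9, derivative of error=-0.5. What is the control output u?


u = Kp*e + Ki*int(e) + Kd*de/dt
= 3.6*0.7 + 0.11*7.9 + 0.16*(-0.5)
= 2.52 + 0.869 + -0.08
= 3.309


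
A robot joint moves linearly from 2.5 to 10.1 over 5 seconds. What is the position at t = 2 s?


s = t/T = 2/5 = 0.4
p(t) = p0 + (pf-p0)*s
= 2.5 + (10.1 - 2.5) * 0.4
= 5.54


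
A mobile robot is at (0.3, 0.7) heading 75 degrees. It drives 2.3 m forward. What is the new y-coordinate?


y_new = y0 + d*sin(theta)
= 0.7 + 2.3*sin(75)
= 0.7 + 2.2216
= 2.9216


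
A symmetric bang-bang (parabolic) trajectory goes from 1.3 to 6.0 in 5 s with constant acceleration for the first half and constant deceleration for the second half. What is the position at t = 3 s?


Symmetric rest-to-rest: each phase covers (pf-p0)/2 in time T/2. 0.5*a*(T/2)^2 = (pf-p0)/2 => a = 4*(pf-p0)/T^2
a = 4*(6.0-1.3)/5^2 = 0.752
t = 3 is in the deceleration phase (t > T/2).
p = pf - 0.5*a*(T-t)^2 = 6.0 - 0.5*0.752*2^2
= 4.496


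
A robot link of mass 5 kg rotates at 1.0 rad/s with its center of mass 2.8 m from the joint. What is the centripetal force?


F = m * omega^2 * r
= 5 * 1.0^2 * 2.8
= 5 * 1.0 * 2.8
= 14.0 N


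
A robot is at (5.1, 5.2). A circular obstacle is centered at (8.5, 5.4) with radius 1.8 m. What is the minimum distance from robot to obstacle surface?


center_dist = sqrt((5.1-8.5)^2 + (5.2-5.4)^2)
= sqrt(11.56 + 0.04)
= 3.4059
min_dist = center_dist - radius = 3.4059 - 1.8 = 1.6059 m


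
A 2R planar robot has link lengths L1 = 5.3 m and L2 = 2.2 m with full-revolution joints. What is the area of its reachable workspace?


r_max = L1 + L2 = 7.5 m
r_min = |L1 - L2| = 3.1 m
Area = pi*(r_max^2 - r_min^2)
= pi*(56.25 - 9.61)
= pi * 46.64
= 146.5239 m^2


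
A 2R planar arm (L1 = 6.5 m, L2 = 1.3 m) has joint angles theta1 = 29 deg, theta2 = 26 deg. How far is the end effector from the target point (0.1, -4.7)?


End effector via forward kinematics:
x = L1*cos(t1) + L2*cos(t1+t2) = 6.4307
y = L1*sin(t1) + L2*sin(t1+t2) = 4.2162
Distance to target:
d = sqrt((0.1 - 6.4307)^2 + (-4.7 - 4.2162)^2)
= sqrt(40.0775 + 79.4979)
= 10.9351 m


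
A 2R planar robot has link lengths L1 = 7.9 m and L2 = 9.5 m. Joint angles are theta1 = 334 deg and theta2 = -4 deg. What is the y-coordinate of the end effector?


Convert angles to radians: theta1 = 5.8294, theta2 = -0.0698
y = L1*sin(theta1) + L2*sin(theta1+theta2)
y = -3.4631 + -4.75
y = -8.2131


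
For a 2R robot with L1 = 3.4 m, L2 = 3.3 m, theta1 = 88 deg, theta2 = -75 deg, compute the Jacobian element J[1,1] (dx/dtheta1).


J[1,1] = -L1*sin(t1) - L2*sin(t1+t2)
= -3.4*sin(88) - 3.3*sin(13)
= -4.1403


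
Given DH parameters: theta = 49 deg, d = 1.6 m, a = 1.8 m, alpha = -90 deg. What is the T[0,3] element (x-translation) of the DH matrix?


T[0,3] = a * cos(theta)
= 1.8 * cos(49 deg)
= 1.8 * 0.6561
= 1.1809


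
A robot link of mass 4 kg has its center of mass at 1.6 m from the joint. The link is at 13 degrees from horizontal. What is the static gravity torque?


tau = m*g*L*cos(angle)
= 4 * 9.81 * 1.6 * cos(13 deg)
= 4 * 9.81 * 1.6 * 0.9744
= 61.1749 Nm


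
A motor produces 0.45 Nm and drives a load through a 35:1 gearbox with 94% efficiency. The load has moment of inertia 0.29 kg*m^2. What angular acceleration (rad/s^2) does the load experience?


tau_out = tau_motor * N * eta
= 0.45 * 35 * 0.94 = 14.805 Nm
alpha = tau_out / I = 14.805 / 0.29
= 51.0517 rad/s^2


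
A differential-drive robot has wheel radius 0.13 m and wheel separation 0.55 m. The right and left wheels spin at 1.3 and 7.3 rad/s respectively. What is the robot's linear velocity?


vR = r*wR = 0.13*1.3 = 0.169 m/s
vL = r*wL = 0.13*7.3 = 0.949 m/s
v = (vR+vL)/2 = 0.559 m/s
omega = (vR-vL)/L = -1.4182 rad/s
linear velocity = 0.559 m/s


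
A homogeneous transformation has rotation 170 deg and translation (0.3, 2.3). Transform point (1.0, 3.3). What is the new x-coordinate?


x' = cos(theta)*px - sin(theta)*py + tx
= -0.9848*1.0 - 0.1736*3.3 + 0.3
= -1.2578


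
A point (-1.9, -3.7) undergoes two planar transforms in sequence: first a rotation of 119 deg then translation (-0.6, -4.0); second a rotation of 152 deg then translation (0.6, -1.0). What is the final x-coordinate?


After transform 1:
x1 = cos(119)*-1.9 - sin(119)*-3.7 + -0.6 = 3.5572
y1 = sin(119)*-1.9 + cos(119)*-3.7 + -4.0 = -3.868
After transform 2:
x2 = cos(152)*3.5572 - sin(152)*-3.868 + 0.6
= -0.7249


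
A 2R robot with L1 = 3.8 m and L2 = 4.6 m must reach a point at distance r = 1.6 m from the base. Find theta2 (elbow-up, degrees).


cos(theta2) = (r^2 - L1^2 - L2^2) / (2*L1*L2)
cos(theta2) = (2.56 - 14.44 - 21.16) / 34.96
cos(theta2) = -0.94508
theta2 = 160.923 degrees


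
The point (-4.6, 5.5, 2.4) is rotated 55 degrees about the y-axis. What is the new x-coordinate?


Rotation about y-axis: x' = x*cos(theta) + z*sin(theta)
= -4.6 * 0.5736 + 2.4 * 0.8192
= -0.6725


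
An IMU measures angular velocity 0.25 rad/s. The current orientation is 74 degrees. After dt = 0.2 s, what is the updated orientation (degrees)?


delta_theta = w * dt = 0.25 * 0.2 = 0.05 rad
= 2.8648 deg
theta_new = 74 + 2.8648 = 76.8648 deg


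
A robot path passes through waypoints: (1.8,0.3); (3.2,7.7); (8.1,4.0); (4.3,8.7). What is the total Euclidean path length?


Segment lengths:
  seg1 = sqrt((1.4)^2 + (7.4)^2) = 7.5313
  seg2 = sqrt((4.9)^2 + (-3.7)^2) = 6.14
  seg3 = sqrt((-3.8)^2 + (4.7)^2) = 6.044
Total = 19.7153


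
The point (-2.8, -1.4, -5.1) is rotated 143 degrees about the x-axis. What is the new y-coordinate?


Rotation about x-axis: y' = y*cos(theta) - z*sin(theta)
= -1.4 * -0.7986 - -5.1 * 0.6018
= 4.1873


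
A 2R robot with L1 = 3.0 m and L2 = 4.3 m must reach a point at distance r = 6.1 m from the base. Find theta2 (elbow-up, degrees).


cos(theta2) = (r^2 - L1^2 - L2^2) / (2*L1*L2)
cos(theta2) = (37.21 - 9.0 - 18.49) / 25.8
cos(theta2) = 0.376744
theta2 = 67.8678 degrees


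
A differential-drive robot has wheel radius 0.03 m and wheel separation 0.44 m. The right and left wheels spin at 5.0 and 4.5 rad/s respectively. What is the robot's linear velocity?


vR = r*wR = 0.03*5.0 = 0.15 m/s
vL = r*wL = 0.03*4.5 = 0.135 m/s
v = (vR+vL)/2 = 0.1425 m/s
omega = (vR-vL)/L = 0.0341 rad/s
linear velocity = 0.1425 m/s


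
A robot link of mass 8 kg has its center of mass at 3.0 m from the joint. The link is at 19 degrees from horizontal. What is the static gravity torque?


tau = m*g*L*cos(angle)
= 8 * 9.81 * 3.0 * cos(19 deg)
= 8 * 9.81 * 3.0 * 0.9455
= 222.6129 Nm


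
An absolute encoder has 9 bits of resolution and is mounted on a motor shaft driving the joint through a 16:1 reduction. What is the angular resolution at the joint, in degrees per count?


counts = 2^9 = 512
effective counts at joint = 512 * 16 = 8192
resolution = 360 / 8192
= 0.0439 deg/count


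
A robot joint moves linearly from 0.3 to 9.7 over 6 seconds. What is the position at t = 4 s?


s = t/T = 4/6 = 0.6667
p(t) = p0 + (pf-p0)*s
= 0.3 + (9.7 - 0.3) * 0.6667
= 6.5667


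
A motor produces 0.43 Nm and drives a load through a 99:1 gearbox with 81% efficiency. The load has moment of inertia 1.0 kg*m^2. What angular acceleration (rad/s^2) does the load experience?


tau_out = tau_motor * N * eta
= 0.43 * 99 * 0.81 = 34.4817 Nm
alpha = tau_out / I = 34.4817 / 1.0
= 34.4817 rad/s^2


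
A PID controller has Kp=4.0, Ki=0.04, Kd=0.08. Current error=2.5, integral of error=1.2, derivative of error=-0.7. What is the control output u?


u = Kp*e + Ki*int(e) + Kd*de/dt
= 4.0*2.5 + 0.04*1.2 + 0.08*(-0.7)
= 10.0 + 0.048 + -0.056
= 9.992


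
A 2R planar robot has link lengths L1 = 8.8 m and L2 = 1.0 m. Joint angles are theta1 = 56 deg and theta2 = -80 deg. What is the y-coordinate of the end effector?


Convert angles to radians: theta1 = 0.9774, theta2 = -1.3963
y = L1*sin(theta1) + L2*sin(theta1+theta2)
y = 7.2955 + -0.4067
y = 6.8888


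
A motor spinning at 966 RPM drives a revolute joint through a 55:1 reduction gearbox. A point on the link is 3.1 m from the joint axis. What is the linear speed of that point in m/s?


omega_motor = 966 * 2*pi/60 = 101.1593 rad/s
omega_joint = omega_motor / 55 = 1.8393 rad/s
v = omega_joint * r = 1.8393 * 3.1
= 5.7017 m/s


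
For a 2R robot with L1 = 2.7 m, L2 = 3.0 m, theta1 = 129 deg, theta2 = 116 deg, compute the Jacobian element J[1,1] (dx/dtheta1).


J[1,1] = -L1*sin(t1) - L2*sin(t1+t2)
= -2.7*sin(129) - 3.0*sin(245)
= 0.6206


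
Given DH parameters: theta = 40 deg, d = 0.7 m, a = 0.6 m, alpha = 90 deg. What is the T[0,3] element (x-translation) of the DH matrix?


T[0,3] = a * cos(theta)
= 0.6 * cos(40 deg)
= 0.6 * 0.766
= 0.4596


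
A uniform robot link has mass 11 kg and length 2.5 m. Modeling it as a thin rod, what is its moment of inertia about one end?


I = (1/3) * m * L^2
= (1/3) * 11 * 2.5^2
= 0.333333 * 11 * 6.25
= 22.9167 kg*m^2


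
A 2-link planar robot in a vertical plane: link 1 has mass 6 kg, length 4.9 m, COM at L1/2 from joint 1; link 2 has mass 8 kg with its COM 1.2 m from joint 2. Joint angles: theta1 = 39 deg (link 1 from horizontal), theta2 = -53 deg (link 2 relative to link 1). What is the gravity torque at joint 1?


Horizontal distance from joint 1 to link-1 COM:
  x_c1 = (L1/2)*cos(t1) = 2.45 * 0.7771 = 1.904 m
Horizontal distance from joint 1 to link-2 COM:
  x_c2 = L1*cos(t1) + Lc2*cos(t1+t2)
       = 4.9*0.7771 + 1.2*0.9703 = 4.9724 m
tau1 = m1*g*x_c1 + m2*g*x_c2
     = 6*9.81*1.904 + 8*9.81*4.9724
     = 112.0699 + 390.2316
     = 502.3015 Nm


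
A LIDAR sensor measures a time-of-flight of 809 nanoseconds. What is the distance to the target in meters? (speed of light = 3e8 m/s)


tof = 809 ns = 8.09e-07 s
dist = c * tof / 2
= 3e8 * 8.09e-07 / 2
= 121.35 m


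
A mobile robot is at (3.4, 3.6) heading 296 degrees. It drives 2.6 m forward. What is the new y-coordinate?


y_new = y0 + d*sin(theta)
= 3.6 + 2.6*sin(296)
= 3.6 + -2.3369
= 1.2631


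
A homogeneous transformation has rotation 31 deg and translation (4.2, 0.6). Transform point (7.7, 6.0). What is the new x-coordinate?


x' = cos(theta)*px - sin(theta)*py + tx
= 0.8572*7.7 - 0.515*6.0 + 4.2
= 7.71


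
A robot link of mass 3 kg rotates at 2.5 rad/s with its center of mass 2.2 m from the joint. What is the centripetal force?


F = m * omega^2 * r
= 3 * 2.5^2 * 2.2
= 3 * 6.25 * 2.2
= 41.25 N


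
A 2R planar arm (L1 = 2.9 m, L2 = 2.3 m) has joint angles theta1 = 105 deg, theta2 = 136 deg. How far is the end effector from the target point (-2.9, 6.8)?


End effector via forward kinematics:
x = L1*cos(t1) + L2*cos(t1+t2) = -1.8656
y = L1*sin(t1) + L2*sin(t1+t2) = 0.7896
Distance to target:
d = sqrt((-2.9 - -1.8656)^2 + (6.8 - 0.7896)^2)
= sqrt(1.0699 + 36.1254)
= 6.0988 m


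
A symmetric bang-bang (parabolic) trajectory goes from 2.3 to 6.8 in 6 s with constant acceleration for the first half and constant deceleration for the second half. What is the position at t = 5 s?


Symmetric rest-to-rest: each phase covers (pf-p0)/2 in time T/2. 0.5*a*(T/2)^2 = (pf-p0)/2 => a = 4*(pf-p0)/T^2
a = 4*(6.8-2.3)/6^2 = 0.5
t = 5 is in the deceleration phase (t > T/2).
p = pf - 0.5*a*(T-t)^2 = 6.8 - 0.5*0.5*1^2
= 6.55


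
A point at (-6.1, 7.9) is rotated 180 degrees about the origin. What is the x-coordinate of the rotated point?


x' = x*cos(theta) - y*sin(theta)
cos(180 deg) = -1.0, sin(180 deg) = 0.0
x' = -6.1 * -1.0 - 7.9 * 0.0
= 6.1 - 0.0
= 6.1


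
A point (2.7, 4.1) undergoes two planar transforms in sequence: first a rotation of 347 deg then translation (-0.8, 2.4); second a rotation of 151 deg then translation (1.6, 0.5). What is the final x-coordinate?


After transform 1:
x1 = cos(347)*2.7 - sin(347)*4.1 + -0.8 = 2.7531
y1 = sin(347)*2.7 + cos(347)*4.1 + 2.4 = 5.7875
After transform 2:
x2 = cos(151)*2.7531 - sin(151)*5.7875 + 1.6
= -3.6138


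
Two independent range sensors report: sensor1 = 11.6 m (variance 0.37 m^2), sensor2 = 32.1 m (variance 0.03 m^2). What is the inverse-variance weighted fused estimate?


w1 = (1/var1) / (1/var1 + 1/var2)
   = 2.7027 / (2.7027 + 33.3333) = 0.075
w2 = 1 - w1 = 0.925
fused = w1*s1 + w2*s2 = 0.87 + 29.6925
= 30.5625 m


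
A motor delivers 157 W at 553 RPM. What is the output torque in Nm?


omega = 553 * 2*pi/60 = 57.91 rad/s
tau = P / omega = 157 / 57.91
= 2.7111 Nm


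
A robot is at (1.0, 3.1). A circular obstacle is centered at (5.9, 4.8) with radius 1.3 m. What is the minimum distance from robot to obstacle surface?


center_dist = sqrt((1.0-5.9)^2 + (3.1-4.8)^2)
= sqrt(24.01 + 2.89)
= 5.1865
min_dist = center_dist - radius = 5.1865 - 1.3 = 3.8865 m


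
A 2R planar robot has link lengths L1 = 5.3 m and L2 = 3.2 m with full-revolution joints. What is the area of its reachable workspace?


r_max = L1 + L2 = 8.5 m
r_min = |L1 - L2| = 2.1 m
Area = pi*(r_max^2 - r_min^2)
= pi*(72.25 - 4.41)
= pi * 67.84
= 213.1256 m^2


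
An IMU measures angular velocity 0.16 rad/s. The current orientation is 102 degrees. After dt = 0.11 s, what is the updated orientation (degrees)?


delta_theta = w * dt = 0.16 * 0.11 = 0.0176 rad
= 1.0084 deg
theta_new = 102 + 1.0084 = 103.0084 deg


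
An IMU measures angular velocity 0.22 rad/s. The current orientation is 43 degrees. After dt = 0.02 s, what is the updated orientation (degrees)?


delta_theta = w * dt = 0.22 * 0.02 = 0.0044 rad
= 0.2521 deg
theta_new = 43 + 0.2521 = 43.2521 deg


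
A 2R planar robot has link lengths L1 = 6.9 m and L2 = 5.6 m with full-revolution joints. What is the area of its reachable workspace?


r_max = L1 + L2 = 12.5 m
r_min = |L1 - L2| = 1.3 m
Area = pi*(r_max^2 - r_min^2)
= pi*(156.25 - 1.69)
= pi * 154.56
= 485.5646 m^2


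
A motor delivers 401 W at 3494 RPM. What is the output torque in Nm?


omega = 3494 * 2*pi/60 = 365.8908 rad/s
tau = P / omega = 401 / 365.8908
= 1.096 Nm


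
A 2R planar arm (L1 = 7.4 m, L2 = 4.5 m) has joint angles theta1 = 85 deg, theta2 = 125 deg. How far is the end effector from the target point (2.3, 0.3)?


End effector via forward kinematics:
x = L1*cos(t1) + L2*cos(t1+t2) = -3.2522
y = L1*sin(t1) + L2*sin(t1+t2) = 5.1218
Distance to target:
d = sqrt((2.3 - -3.2522)^2 + (0.3 - 5.1218)^2)
= sqrt(30.8265 + 23.2501)
= 7.3537 m


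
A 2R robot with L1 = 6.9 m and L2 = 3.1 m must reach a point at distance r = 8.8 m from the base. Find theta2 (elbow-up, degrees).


cos(theta2) = (r^2 - L1^2 - L2^2) / (2*L1*L2)
cos(theta2) = (77.44 - 47.61 - 9.61) / 42.78
cos(theta2) = 0.472651
theta2 = 61.7935 degrees


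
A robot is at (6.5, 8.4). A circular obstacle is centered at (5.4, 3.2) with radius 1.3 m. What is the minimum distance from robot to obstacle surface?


center_dist = sqrt((6.5-5.4)^2 + (8.4-3.2)^2)
= sqrt(1.21 + 27.04)
= 5.3151
min_dist = center_dist - radius = 5.3151 - 1.3 = 4.0151 m


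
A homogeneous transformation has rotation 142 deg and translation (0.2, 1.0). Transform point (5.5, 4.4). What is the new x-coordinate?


x' = cos(theta)*px - sin(theta)*py + tx
= -0.788*5.5 - 0.6157*4.4 + 0.2
= -6.843


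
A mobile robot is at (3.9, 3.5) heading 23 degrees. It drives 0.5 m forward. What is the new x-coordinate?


x_new = x0 + d*cos(theta)
= 3.9 + 0.5*cos(23)
= 3.9 + 0.4603
= 4.3603


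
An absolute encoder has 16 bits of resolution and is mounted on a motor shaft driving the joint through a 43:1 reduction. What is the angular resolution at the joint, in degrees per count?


counts = 2^16 = 65536
effective counts at joint = 65536 * 43 = 2818048
resolution = 360 / 2818048
= 1.2775e-04 deg/count


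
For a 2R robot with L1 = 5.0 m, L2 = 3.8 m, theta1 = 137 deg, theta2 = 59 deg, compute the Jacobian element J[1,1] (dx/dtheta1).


J[1,1] = -L1*sin(t1) - L2*sin(t1+t2)
= -5.0*sin(137) - 3.8*sin(196)
= -2.3626


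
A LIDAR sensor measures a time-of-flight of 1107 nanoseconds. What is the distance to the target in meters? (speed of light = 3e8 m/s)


tof = 1107 ns = 1.107e-06 s
dist = c * tof / 2
= 3e8 * 1.107e-06 / 2
= 166.05 m


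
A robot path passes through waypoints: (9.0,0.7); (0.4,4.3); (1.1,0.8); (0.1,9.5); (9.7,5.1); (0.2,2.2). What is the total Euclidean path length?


Segment lengths:
  seg1 = sqrt((-8.6)^2 + (3.6)^2) = 9.3231
  seg2 = sqrt((0.7)^2 + (-3.5)^2) = 3.5693
  seg3 = sqrt((-1.0)^2 + (8.7)^2) = 8.7573
  seg4 = sqrt((9.6)^2 + (-4.4)^2) = 10.5603
  seg5 = sqrt((-9.5)^2 + (-2.9)^2) = 9.9328
Total = 42.1428


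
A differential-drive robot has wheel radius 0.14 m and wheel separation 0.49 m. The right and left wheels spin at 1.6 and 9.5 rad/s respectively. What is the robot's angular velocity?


vR = r*wR = 0.14*1.6 = 0.224 m/s
vL = r*wL = 0.14*9.5 = 1.33 m/s
v = (vR+vL)/2 = 0.777 m/s
omega = (vR-vL)/L = -2.2571 rad/s
angular velocity = -2.2571 rad/s


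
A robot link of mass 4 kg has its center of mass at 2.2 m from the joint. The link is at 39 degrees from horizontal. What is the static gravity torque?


tau = m*g*L*cos(angle)
= 4 * 9.81 * 2.2 * cos(39 deg)
= 4 * 9.81 * 2.2 * 0.7771
= 67.0895 Nm


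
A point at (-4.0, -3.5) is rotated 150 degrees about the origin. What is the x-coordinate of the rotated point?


x' = x*cos(theta) - y*sin(theta)
cos(150 deg) = -0.866, sin(150 deg) = 0.5
x' = -4.0 * -0.866 - -3.5 * 0.5
= 3.4641 - -1.75
= 5.2141


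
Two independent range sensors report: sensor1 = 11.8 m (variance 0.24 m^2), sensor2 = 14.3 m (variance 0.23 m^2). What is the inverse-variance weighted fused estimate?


w1 = (1/var1) / (1/var1 + 1/var2)
   = 4.1667 / (4.1667 + 4.3478) = 0.4894
w2 = 1 - w1 = 0.5106
fused = w1*s1 + w2*s2 = 5.7745 + 7.3021
= 13.0766 m


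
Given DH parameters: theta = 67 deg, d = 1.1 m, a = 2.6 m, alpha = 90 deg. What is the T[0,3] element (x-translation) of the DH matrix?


T[0,3] = a * cos(theta)
= 2.6 * cos(67 deg)
= 2.6 * 0.3907
= 1.0159


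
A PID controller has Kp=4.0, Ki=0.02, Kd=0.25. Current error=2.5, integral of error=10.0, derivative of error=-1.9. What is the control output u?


u = Kp*e + Ki*int(e) + Kd*de/dt
= 4.0*2.5 + 0.02*10.0 + 0.25*(-1.9)
= 10.0 + 0.2 + -0.475
= 9.725


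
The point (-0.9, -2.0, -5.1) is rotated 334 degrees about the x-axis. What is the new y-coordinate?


Rotation about x-axis: y' = y*cos(theta) - z*sin(theta)
= -2.0 * 0.8988 - -5.1 * -0.4384
= -4.0333


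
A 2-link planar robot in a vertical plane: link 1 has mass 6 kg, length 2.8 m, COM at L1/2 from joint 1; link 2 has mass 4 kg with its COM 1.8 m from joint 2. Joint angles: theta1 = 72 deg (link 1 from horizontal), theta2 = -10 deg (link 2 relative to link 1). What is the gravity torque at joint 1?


Horizontal distance from joint 1 to link-1 COM:
  x_c1 = (L1/2)*cos(t1) = 1.4 * 0.309 = 0.4326 m
Horizontal distance from joint 1 to link-2 COM:
  x_c2 = L1*cos(t1) + Lc2*cos(t1+t2)
       = 2.8*0.309 + 1.8*0.4695 = 1.7103 m
tau1 = m1*g*x_c1 + m2*g*x_c2
     = 6*9.81*0.4326 + 4*9.81*1.7103
     = 25.4642 + 67.112
     = 92.5763 Nm


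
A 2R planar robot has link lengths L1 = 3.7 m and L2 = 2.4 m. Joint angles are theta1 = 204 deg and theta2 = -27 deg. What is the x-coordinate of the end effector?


Convert angles to radians: theta1 = 3.5605, theta2 = -0.4712
x = L1*cos(theta1) + L2*cos(theta1+theta2)
x = -3.3801 + -2.3967
x = -5.7768
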